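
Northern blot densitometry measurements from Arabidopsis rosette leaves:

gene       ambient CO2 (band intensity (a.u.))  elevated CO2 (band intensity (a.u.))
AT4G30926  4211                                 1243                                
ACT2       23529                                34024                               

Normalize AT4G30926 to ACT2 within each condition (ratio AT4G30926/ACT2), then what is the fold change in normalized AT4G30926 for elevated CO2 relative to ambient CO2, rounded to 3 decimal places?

0.204

AT4G30926/ACT2 (ambient CO2) = 4211 / 23529 = 0.17897
AT4G30926/ACT2 (elevated CO2) = 1243 / 34024 = 0.036533
Fold change = 0.036533 / 0.17897 = 0.2041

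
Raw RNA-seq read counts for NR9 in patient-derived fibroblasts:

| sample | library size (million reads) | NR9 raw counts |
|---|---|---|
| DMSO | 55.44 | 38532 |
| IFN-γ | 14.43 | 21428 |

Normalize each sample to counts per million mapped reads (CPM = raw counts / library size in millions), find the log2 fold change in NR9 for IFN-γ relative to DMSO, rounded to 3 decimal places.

1.095

CPM(DMSO) = 38532 / 55.44 = 695.0216
CPM(IFN-γ) = 21428 / 14.43 = 1484.9619
Fold change = 1484.9619 / 695.0216 = 2.13657
log2(2.13657) = 1.0953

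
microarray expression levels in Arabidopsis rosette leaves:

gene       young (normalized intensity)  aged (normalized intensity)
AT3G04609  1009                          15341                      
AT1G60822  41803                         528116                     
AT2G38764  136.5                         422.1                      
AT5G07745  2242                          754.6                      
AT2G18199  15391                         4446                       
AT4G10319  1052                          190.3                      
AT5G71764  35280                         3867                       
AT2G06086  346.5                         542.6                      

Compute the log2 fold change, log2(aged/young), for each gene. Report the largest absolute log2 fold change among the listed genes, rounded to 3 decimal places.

3.926

log2(15341/1009) = 3.926  (AT3G04609)
log2(528116/41803) = 3.659  (AT1G60822)
log2(422.1/136.5) = 1.629  (AT2G38764)
log2(754.6/2242) = -1.571  (AT5G07745)
log2(4446/15391) = -1.792  (AT2G18199)
log2(190.3/1052) = -2.467  (AT4G10319)
log2(3867/35280) = -3.190  (AT5G71764)
log2(542.6/346.5) = 0.647  (AT2G06086)
The largest magnitude belongs to AT3G04609.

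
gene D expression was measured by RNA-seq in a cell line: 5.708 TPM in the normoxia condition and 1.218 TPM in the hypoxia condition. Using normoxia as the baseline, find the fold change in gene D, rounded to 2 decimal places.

Fold change = 1.218 / 5.708 = 0.213
gene D is downregulated.

0.21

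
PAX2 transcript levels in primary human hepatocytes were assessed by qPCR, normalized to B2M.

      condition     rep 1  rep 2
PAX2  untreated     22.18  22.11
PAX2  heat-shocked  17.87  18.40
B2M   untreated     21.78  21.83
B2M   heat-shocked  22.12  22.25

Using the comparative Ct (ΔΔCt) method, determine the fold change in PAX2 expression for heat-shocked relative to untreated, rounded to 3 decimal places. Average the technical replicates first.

20.966

Mean Ct: PAX2 untreated 22.145; PAX2 heat-shocked 18.135; B2M untreated 21.805; B2M heat-shocked 22.185
ΔCt(untreated) = 22.145 − 21.805 = 0.340
ΔCt(heat-shocked) = 18.135 − 22.185 = -4.050
ΔΔCt = -4.050 − 0.340 = -4.390
Fold change = 2^(−(-4.390)) = 2^4.390 = 20.9663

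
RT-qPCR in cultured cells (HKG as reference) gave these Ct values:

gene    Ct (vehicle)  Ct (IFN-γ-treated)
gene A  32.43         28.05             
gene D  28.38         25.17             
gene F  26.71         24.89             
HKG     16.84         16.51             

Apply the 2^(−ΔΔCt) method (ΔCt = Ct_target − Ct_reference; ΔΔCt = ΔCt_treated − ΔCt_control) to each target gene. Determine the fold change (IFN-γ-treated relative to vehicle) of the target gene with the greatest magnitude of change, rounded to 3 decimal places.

16.564

gene A: ΔΔCt = (28.05−16.51) − (32.43−16.84) = 11.54 − 15.59 = -4.05; fold change = 2^4.05 = 16.564
gene D: ΔΔCt = (25.17−16.51) − (28.38−16.84) = 8.66 − 11.54 = -2.88; fold change = 2^2.88 = 7.362
gene F: ΔΔCt = (24.89−16.51) − (26.71−16.84) = 8.38 − 9.87 = -1.49; fold change = 2^1.49 = 2.809
gene A has the largest |ΔΔCt| = 4.05.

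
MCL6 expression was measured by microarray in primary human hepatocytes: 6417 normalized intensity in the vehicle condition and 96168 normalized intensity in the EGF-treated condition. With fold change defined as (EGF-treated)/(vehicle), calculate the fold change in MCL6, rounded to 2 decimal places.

14.99

Fold change = 96168 / 6417 = 14.986
MCL6 is upregulated.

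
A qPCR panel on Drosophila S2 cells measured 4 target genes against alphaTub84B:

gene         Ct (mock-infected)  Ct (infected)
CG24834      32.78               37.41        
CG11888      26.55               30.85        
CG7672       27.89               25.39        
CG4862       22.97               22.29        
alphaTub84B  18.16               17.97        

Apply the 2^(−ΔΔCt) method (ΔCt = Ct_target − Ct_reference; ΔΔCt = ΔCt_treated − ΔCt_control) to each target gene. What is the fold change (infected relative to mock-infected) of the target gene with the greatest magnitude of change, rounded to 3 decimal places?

0.035

CG24834: ΔΔCt = (37.41−17.97) − (32.78−18.16) = 19.44 − 14.62 = 4.82; fold change = 2^-4.82 = 0.035
CG11888: ΔΔCt = (30.85−17.97) − (26.55−18.16) = 12.88 − 8.39 = 4.49; fold change = 2^-4.49 = 0.045
CG7672: ΔΔCt = (25.39−17.97) − (27.89−18.16) = 7.42 − 9.73 = -2.31; fold change = 2^2.31 = 4.959
CG4862: ΔΔCt = (22.29−17.97) − (22.97−18.16) = 4.32 − 4.81 = -0.49; fold change = 2^0.49 = 1.404
CG24834 has the largest |ΔΔCt| = 4.82.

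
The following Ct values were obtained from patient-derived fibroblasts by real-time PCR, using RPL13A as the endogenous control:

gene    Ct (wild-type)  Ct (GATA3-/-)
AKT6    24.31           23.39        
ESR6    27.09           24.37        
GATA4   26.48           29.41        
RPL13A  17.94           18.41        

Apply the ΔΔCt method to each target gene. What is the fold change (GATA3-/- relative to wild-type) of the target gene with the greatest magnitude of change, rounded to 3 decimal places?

AKT6: ΔΔCt = (23.39−18.41) − (24.31−17.94) = 4.98 − 6.37 = -1.39; fold change = 2^1.39 = 2.621
ESR6: ΔΔCt = (24.37−18.41) − (27.09−17.94) = 5.96 − 9.15 = -3.19; fold change = 2^3.19 = 9.126
GATA4: ΔΔCt = (29.41−18.41) − (26.48−17.94) = 11.00 − 8.54 = 2.46; fold change = 2^-2.46 = 0.182
ESR6 has the largest |ΔΔCt| = 3.19.

9.126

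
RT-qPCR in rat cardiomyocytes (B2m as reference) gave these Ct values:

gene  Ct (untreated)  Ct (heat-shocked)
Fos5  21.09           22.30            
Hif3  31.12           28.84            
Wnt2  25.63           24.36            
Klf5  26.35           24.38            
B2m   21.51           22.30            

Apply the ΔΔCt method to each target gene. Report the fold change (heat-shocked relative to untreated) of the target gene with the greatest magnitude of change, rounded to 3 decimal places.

8.398

Fos5: ΔΔCt = (22.30−22.30) − (21.09−21.51) = 0.00 − (-0.42) = 0.42; fold change = 2^-0.42 = 0.747
Hif3: ΔΔCt = (28.84−22.30) − (31.12−21.51) = 6.54 − 9.61 = -3.07; fold change = 2^3.07 = 8.398
Wnt2: ΔΔCt = (24.36−22.30) − (25.63−21.51) = 2.06 − 4.12 = -2.06; fold change = 2^2.06 = 4.170
Klf5: ΔΔCt = (24.38−22.30) − (26.35−21.51) = 2.08 − 4.84 = -2.76; fold change = 2^2.76 = 6.774
Hif3 has the largest |ΔΔCt| = 3.07.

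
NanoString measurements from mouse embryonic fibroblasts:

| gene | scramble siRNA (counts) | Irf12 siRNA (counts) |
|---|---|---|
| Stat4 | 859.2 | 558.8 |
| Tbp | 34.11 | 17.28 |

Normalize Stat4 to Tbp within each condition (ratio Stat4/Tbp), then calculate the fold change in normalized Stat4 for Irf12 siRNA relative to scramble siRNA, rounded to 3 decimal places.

1.284

Stat4/Tbp (scramble siRNA) = 859.2 / 34.11 = 25.189
Stat4/Tbp (Irf12 siRNA) = 558.8 / 17.28 = 32.338
Fold change = 32.338 / 25.189 = 1.2838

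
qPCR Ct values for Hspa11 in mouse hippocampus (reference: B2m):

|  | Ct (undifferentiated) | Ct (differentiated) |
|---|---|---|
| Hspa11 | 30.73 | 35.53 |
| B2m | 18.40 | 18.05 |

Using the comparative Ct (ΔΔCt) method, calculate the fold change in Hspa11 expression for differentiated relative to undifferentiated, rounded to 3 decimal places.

0.028

ΔCt(undifferentiated) = 30.730 − 18.400 = 12.330
ΔCt(differentiated) = 35.530 − 18.050 = 17.480
ΔΔCt = 17.480 − 12.330 = 5.150
Fold change = 2^(−5.150) = 0.0282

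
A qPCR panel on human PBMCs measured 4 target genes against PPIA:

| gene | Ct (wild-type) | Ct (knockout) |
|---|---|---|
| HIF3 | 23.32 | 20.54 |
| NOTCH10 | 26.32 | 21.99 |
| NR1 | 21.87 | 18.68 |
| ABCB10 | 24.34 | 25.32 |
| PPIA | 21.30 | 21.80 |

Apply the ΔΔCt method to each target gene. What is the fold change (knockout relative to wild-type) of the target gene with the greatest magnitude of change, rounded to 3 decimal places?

HIF3: ΔΔCt = (20.54−21.80) − (23.32−21.30) = -1.26 − 2.02 = -3.28; fold change = 2^3.28 = 9.714
NOTCH10: ΔΔCt = (21.99−21.80) − (26.32−21.30) = 0.19 − 5.02 = -4.83; fold change = 2^4.83 = 28.443
NR1: ΔΔCt = (18.68−21.80) − (21.87−21.30) = -3.12 − 0.57 = -3.69; fold change = 2^3.69 = 12.906
ABCB10: ΔΔCt = (25.32−21.80) − (24.34−21.30) = 3.52 − 3.04 = 0.48; fold change = 2^-0.48 = 0.717
NOTCH10 has the largest |ΔΔCt| = 4.83.

28.443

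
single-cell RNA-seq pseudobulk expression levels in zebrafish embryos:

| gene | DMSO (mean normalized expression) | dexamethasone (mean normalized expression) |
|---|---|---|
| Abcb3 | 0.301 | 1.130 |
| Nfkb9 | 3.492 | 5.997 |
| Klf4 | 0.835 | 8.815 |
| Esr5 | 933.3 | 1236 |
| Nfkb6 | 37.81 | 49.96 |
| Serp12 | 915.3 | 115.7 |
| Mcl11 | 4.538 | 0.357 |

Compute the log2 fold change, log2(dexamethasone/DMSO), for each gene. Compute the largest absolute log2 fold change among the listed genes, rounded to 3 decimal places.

3.668

log2(1.130/0.301) = 1.908  (Abcb3)
log2(5.997/3.492) = 0.780  (Nfkb9)
log2(8.815/0.835) = 3.400  (Klf4)
log2(1236/933.3) = 0.405  (Esr5)
log2(49.96/37.81) = 0.402  (Nfkb6)
log2(115.7/915.3) = -2.984  (Serp12)
log2(0.357/4.538) = -3.668  (Mcl11)
The largest magnitude belongs to Mcl11.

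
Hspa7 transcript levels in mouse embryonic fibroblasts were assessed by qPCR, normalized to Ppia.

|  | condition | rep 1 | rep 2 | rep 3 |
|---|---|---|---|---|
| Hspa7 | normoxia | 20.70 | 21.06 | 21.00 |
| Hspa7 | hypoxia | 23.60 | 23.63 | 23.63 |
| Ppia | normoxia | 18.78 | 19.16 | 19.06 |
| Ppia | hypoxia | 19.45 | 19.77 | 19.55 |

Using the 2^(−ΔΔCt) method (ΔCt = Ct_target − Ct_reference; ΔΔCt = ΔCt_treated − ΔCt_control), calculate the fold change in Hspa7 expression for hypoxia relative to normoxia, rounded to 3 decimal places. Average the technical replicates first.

0.232

Mean Ct: Hspa7 normoxia 20.920; Hspa7 hypoxia 23.620; Ppia normoxia 19.000; Ppia hypoxia 19.590
ΔCt(normoxia) = 20.920 − 19.000 = 1.920
ΔCt(hypoxia) = 23.620 − 19.590 = 4.030
ΔΔCt = 4.030 − 1.920 = 2.110
Fold change = 2^(−2.110) = 0.2316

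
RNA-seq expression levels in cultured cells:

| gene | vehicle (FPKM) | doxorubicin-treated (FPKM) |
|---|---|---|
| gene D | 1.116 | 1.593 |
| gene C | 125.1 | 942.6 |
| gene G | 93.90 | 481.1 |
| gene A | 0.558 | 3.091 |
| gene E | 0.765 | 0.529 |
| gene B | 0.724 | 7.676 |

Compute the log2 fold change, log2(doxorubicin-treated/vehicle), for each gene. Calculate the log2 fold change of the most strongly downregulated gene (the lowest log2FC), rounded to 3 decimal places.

-0.532

log2(1.593/1.116) = 0.513  (gene D)
log2(942.6/125.1) = 2.914  (gene C)
log2(481.1/93.90) = 2.357  (gene G)
log2(3.091/0.558) = 2.470  (gene A)
log2(0.529/0.765) = -0.532  (gene E)
log2(7.676/0.724) = 3.406  (gene B)
gene E is most strongly downregulated.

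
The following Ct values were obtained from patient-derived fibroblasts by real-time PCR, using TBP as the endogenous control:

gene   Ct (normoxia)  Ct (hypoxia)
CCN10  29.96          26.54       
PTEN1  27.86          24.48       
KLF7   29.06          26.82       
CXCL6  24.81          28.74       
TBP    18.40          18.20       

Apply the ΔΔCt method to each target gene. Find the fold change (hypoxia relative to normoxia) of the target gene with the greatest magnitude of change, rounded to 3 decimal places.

CCN10: ΔΔCt = (26.54−18.20) − (29.96−18.40) = 8.34 − 11.56 = -3.22; fold change = 2^3.22 = 9.318
PTEN1: ΔΔCt = (24.48−18.20) − (27.86−18.40) = 6.28 − 9.46 = -3.18; fold change = 2^3.18 = 9.063
KLF7: ΔΔCt = (26.82−18.20) − (29.06−18.40) = 8.62 − 10.66 = -2.04; fold change = 2^2.04 = 4.112
CXCL6: ΔΔCt = (28.74−18.20) − (24.81−18.40) = 10.54 − 6.41 = 4.13; fold change = 2^-4.13 = 0.057
CXCL6 has the largest |ΔΔCt| = 4.13.

0.057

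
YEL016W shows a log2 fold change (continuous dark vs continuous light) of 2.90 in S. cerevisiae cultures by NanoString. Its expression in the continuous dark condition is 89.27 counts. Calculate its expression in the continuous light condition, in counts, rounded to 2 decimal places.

11.96

Fold change = 2^(2.90) = 7.4643
continuous light expression = 89.27 / 7.4643 = 11.96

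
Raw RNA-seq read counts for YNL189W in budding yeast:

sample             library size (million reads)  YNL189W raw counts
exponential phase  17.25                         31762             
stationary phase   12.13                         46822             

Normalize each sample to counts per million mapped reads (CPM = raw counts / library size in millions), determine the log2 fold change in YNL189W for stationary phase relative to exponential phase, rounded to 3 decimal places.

1.068

CPM(exponential phase) = 31762 / 17.25 = 1841.2754
CPM(stationary phase) = 46822 / 12.13 = 3860.0165
Fold change = 3860.0165 / 1841.2754 = 2.09638
log2(2.09638) = 1.0679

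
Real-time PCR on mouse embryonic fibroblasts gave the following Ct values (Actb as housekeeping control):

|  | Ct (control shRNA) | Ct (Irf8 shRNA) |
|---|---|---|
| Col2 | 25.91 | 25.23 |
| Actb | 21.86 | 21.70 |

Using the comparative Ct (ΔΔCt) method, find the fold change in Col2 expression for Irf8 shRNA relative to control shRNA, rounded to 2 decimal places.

ΔCt(control shRNA) = 25.910 − 21.860 = 4.050
ΔCt(Irf8 shRNA) = 25.230 − 21.700 = 3.530
ΔΔCt = 3.530 − 4.050 = -0.520
Fold change = 2^(−(-0.520)) = 2^0.520 = 1.434

1.43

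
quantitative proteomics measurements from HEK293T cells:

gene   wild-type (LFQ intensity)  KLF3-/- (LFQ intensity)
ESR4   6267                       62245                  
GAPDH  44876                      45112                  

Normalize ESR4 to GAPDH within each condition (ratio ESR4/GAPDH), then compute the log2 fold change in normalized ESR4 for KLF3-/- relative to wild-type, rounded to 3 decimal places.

ESR4/GAPDH (wild-type) = 6267 / 44876 = 0.13965
ESR4/GAPDH (KLF3-/-) = 62245 / 45112 = 1.3798
Fold change = 1.3798 / 0.13965 = 9.8802
log2(9.8802) = 3.3045

3.305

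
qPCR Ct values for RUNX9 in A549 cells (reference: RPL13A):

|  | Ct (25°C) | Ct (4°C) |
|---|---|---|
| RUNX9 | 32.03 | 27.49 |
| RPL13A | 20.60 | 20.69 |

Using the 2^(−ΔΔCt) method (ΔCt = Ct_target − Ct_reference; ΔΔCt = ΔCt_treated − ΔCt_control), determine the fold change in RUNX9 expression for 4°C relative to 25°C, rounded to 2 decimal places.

ΔCt(25°C) = 32.030 − 20.600 = 11.430
ΔCt(4°C) = 27.490 − 20.690 = 6.800
ΔΔCt = 6.800 − 11.430 = -4.630
Fold change = 2^(−(-4.630)) = 2^4.630 = 24.761

24.76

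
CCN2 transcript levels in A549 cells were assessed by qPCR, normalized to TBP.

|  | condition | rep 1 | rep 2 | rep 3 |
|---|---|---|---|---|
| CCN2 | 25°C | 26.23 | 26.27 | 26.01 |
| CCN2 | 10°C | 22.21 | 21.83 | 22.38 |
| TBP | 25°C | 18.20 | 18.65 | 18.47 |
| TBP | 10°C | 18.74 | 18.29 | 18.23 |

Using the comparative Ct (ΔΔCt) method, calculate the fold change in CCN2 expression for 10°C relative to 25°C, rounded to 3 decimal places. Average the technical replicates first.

16.111

Mean Ct: CCN2 25°C 26.170; CCN2 10°C 22.140; TBP 25°C 18.440; TBP 10°C 18.420
ΔCt(25°C) = 26.170 − 18.440 = 7.730
ΔCt(10°C) = 22.140 − 18.420 = 3.720
ΔΔCt = 3.720 − 7.730 = -4.010
Fold change = 2^(−(-4.010)) = 2^4.010 = 16.1113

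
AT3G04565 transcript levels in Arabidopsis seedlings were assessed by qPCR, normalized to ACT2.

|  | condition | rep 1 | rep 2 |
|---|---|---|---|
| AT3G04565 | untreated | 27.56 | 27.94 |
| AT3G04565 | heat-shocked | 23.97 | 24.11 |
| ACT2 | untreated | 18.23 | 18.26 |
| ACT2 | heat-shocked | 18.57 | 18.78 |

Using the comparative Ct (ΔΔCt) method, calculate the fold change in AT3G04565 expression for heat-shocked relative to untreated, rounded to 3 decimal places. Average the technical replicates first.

17.630

Mean Ct: AT3G04565 untreated 27.750; AT3G04565 heat-shocked 24.040; ACT2 untreated 18.245; ACT2 heat-shocked 18.675
ΔCt(untreated) = 27.750 − 18.245 = 9.505
ΔCt(heat-shocked) = 24.040 − 18.675 = 5.365
ΔΔCt = 5.365 − 9.505 = -4.140
Fold change = 2^(−(-4.140)) = 2^4.140 = 17.6305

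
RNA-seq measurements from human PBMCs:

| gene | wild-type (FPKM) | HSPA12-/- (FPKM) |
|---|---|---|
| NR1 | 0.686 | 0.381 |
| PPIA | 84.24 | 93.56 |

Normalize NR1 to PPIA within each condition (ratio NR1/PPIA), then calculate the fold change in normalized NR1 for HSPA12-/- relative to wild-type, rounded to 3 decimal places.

NR1/PPIA (wild-type) = 0.686 / 84.24 = 0.0081434
NR1/PPIA (HSPA12-/-) = 0.381 / 93.56 = 0.0040723
Fold change = 0.0040723 / 0.0081434 = 0.5001

0.500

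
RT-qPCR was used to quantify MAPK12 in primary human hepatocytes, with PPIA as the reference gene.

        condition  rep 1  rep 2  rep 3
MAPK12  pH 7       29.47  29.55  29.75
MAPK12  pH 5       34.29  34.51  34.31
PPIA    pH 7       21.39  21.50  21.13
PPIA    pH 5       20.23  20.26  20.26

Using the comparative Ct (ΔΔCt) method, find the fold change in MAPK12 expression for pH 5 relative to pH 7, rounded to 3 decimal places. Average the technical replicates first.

Mean Ct: MAPK12 pH 7 29.590; MAPK12 pH 5 34.370; PPIA pH 7 21.340; PPIA pH 5 20.250
ΔCt(pH 7) = 29.590 − 21.340 = 8.250
ΔCt(pH 5) = 34.370 − 20.250 = 14.120
ΔΔCt = 14.120 − 8.250 = 5.870
Fold change = 2^(−5.870) = 0.0171

0.017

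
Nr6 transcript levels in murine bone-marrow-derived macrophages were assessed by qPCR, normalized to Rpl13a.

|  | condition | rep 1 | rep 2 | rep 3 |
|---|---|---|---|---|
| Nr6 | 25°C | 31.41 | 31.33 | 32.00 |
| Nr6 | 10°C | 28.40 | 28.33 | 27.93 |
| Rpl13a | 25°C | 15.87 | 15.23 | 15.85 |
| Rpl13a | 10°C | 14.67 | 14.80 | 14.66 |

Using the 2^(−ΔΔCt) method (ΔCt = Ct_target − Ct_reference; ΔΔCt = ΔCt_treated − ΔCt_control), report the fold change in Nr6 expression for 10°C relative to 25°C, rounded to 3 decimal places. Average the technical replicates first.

Mean Ct: Nr6 25°C 31.580; Nr6 10°C 28.220; Rpl13a 25°C 15.650; Rpl13a 10°C 14.710
ΔCt(25°C) = 31.580 − 15.650 = 15.930
ΔCt(10°C) = 28.220 − 14.710 = 13.510
ΔΔCt = 13.510 − 15.930 = -2.420
Fold change = 2^(−(-2.420)) = 2^2.420 = 5.3517

5.352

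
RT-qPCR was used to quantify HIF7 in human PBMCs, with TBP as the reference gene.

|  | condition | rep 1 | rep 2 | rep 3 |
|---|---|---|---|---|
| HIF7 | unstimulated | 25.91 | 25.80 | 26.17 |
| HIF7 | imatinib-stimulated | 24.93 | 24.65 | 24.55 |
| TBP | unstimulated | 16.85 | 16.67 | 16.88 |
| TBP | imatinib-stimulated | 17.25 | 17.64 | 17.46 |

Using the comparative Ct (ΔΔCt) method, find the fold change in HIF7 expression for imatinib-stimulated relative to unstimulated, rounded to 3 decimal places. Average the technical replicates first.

3.732

Mean Ct: HIF7 unstimulated 25.960; HIF7 imatinib-stimulated 24.710; TBP unstimulated 16.800; TBP imatinib-stimulated 17.450
ΔCt(unstimulated) = 25.960 − 16.800 = 9.160
ΔCt(imatinib-stimulated) = 24.710 − 17.450 = 7.260
ΔΔCt = 7.260 − 9.160 = -1.900
Fold change = 2^(−(-1.900)) = 2^1.900 = 3.7321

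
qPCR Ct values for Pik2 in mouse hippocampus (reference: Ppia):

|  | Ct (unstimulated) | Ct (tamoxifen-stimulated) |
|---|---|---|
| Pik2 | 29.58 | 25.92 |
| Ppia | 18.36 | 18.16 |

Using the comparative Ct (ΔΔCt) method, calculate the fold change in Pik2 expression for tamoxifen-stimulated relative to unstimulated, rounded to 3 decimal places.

ΔCt(unstimulated) = 29.580 − 18.360 = 11.220
ΔCt(tamoxifen-stimulated) = 25.920 − 18.160 = 7.760
ΔΔCt = 7.760 − 11.220 = -3.460
Fold change = 2^(−(-3.460)) = 2^3.460 = 11.0043

11.004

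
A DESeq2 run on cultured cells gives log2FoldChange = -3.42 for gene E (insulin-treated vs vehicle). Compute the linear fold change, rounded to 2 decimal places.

Fold change = 2^(-3.42) = 0.093

0.09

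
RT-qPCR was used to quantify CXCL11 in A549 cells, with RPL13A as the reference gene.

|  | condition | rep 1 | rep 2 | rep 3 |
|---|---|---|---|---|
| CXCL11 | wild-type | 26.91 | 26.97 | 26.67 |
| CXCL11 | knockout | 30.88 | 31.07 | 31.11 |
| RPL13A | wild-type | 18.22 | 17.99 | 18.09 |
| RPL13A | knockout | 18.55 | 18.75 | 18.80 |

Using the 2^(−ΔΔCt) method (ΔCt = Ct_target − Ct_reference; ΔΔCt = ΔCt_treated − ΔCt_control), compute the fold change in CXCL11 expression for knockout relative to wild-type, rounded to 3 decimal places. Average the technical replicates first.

0.084

Mean Ct: CXCL11 wild-type 26.850; CXCL11 knockout 31.020; RPL13A wild-type 18.100; RPL13A knockout 18.700
ΔCt(wild-type) = 26.850 − 18.100 = 8.750
ΔCt(knockout) = 31.020 − 18.700 = 12.320
ΔΔCt = 12.320 − 8.750 = 3.570
Fold change = 2^(−3.570) = 0.0842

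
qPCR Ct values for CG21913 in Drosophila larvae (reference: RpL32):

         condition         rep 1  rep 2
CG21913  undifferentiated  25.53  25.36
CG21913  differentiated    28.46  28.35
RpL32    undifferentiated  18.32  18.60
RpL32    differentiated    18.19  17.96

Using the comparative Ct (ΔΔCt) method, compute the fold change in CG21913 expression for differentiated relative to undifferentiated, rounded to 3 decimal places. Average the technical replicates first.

0.098

Mean Ct: CG21913 undifferentiated 25.445; CG21913 differentiated 28.405; RpL32 undifferentiated 18.460; RpL32 differentiated 18.075
ΔCt(undifferentiated) = 25.445 − 18.460 = 6.985
ΔCt(differentiated) = 28.405 − 18.075 = 10.330
ΔΔCt = 10.330 − 6.985 = 3.345
Fold change = 2^(−3.345) = 0.0984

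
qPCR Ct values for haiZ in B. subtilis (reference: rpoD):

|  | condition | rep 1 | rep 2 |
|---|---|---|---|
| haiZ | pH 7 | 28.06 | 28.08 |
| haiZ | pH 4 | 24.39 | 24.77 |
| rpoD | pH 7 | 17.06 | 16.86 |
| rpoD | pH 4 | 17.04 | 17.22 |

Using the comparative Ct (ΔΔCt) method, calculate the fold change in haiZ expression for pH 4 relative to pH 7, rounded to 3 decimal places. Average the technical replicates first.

Mean Ct: haiZ pH 7 28.070; haiZ pH 4 24.580; rpoD pH 7 16.960; rpoD pH 4 17.130
ΔCt(pH 7) = 28.070 − 16.960 = 11.110
ΔCt(pH 4) = 24.580 − 17.130 = 7.450
ΔΔCt = 7.450 − 11.110 = -3.660
Fold change = 2^(−(-3.660)) = 2^3.660 = 12.6407

12.641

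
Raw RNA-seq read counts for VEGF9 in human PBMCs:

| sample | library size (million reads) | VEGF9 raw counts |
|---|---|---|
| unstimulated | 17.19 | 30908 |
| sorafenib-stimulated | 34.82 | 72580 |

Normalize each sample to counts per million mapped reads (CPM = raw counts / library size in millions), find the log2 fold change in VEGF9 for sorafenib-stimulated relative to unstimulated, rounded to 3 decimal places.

0.213

CPM(unstimulated) = 30908 / 17.19 = 1798.0221
CPM(sorafenib-stimulated) = 72580 / 34.82 = 2084.4342
Fold change = 2084.4342 / 1798.0221 = 1.15929
log2(1.15929) = 0.2132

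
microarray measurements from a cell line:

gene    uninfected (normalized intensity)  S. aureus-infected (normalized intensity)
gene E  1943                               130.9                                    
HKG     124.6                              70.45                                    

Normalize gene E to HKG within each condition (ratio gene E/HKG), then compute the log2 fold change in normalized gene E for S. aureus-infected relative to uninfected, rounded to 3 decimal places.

-3.069

gene E/HKG (uninfected) = 1943 / 124.6 = 15.594
gene E/HKG (S. aureus-infected) = 130.9 / 70.45 = 1.8581
Fold change = 1.8581 / 15.594 = 0.1192
log2(0.1192) = -3.0691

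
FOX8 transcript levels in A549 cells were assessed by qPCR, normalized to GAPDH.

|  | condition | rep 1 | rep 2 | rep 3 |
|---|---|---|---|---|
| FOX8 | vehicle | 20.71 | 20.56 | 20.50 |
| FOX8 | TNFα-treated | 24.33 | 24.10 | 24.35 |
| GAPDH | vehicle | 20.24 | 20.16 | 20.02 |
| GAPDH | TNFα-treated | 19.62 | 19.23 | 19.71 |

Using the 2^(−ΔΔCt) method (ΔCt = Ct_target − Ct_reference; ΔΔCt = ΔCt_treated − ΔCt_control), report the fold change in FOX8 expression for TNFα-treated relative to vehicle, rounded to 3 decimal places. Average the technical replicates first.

0.051

Mean Ct: FOX8 vehicle 20.590; FOX8 TNFα-treated 24.260; GAPDH vehicle 20.140; GAPDH TNFα-treated 19.520
ΔCt(vehicle) = 20.590 − 20.140 = 0.450
ΔCt(TNFα-treated) = 24.260 − 19.520 = 4.740
ΔΔCt = 4.740 − 0.450 = 4.290
Fold change = 2^(−4.290) = 0.0511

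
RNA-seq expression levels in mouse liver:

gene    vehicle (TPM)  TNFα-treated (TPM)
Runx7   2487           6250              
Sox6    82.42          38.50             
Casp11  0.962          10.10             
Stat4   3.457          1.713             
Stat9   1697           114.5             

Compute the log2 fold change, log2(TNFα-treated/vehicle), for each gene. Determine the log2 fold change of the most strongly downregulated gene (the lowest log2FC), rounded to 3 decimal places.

-3.890

log2(6250/2487) = 1.329  (Runx7)
log2(38.50/82.42) = -1.098  (Sox6)
log2(10.10/0.962) = 3.392  (Casp11)
log2(1.713/3.457) = -1.013  (Stat4)
log2(114.5/1697) = -3.890  (Stat9)
Stat9 is most strongly downregulated.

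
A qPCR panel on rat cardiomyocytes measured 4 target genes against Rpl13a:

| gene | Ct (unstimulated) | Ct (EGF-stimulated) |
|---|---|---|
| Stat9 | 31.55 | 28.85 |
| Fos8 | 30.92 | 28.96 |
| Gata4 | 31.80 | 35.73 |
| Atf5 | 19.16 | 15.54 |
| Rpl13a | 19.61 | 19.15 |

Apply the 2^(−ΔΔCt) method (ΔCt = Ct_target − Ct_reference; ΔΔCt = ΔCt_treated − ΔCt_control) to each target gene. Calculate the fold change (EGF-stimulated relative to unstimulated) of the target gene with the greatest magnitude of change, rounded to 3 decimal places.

0.048

Stat9: ΔΔCt = (28.85−19.15) − (31.55−19.61) = 9.70 − 11.94 = -2.24; fold change = 2^2.24 = 4.724
Fos8: ΔΔCt = (28.96−19.15) − (30.92−19.61) = 9.81 − 11.31 = -1.50; fold change = 2^1.50 = 2.828
Gata4: ΔΔCt = (35.73−19.15) − (31.80−19.61) = 16.58 − 12.19 = 4.39; fold change = 2^-4.39 = 0.048
Atf5: ΔΔCt = (15.54−19.15) − (19.16−19.61) = -3.61 − (-0.45) = -3.16; fold change = 2^3.16 = 8.938
Gata4 has the largest |ΔΔCt| = 4.39.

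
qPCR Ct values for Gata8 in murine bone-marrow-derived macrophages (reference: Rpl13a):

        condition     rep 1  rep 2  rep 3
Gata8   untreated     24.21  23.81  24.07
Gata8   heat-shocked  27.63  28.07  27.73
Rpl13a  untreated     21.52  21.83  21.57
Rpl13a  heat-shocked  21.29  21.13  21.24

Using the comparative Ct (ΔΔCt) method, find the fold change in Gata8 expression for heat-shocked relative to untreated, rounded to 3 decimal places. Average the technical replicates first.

Mean Ct: Gata8 untreated 24.030; Gata8 heat-shocked 27.810; Rpl13a untreated 21.640; Rpl13a heat-shocked 21.220
ΔCt(untreated) = 24.030 − 21.640 = 2.390
ΔCt(heat-shocked) = 27.810 − 21.220 = 6.590
ΔΔCt = 6.590 − 2.390 = 4.200
Fold change = 2^(−4.200) = 0.0544

0.054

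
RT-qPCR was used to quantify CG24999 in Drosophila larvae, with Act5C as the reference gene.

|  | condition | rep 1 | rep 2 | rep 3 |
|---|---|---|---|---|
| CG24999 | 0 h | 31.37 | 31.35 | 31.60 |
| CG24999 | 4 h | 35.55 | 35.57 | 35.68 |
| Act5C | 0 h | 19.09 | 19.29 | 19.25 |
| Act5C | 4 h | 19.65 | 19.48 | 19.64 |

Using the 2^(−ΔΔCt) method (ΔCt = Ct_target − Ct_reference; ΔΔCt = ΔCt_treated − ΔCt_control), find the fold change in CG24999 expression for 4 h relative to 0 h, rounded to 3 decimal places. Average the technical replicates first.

0.073

Mean Ct: CG24999 0 h 31.440; CG24999 4 h 35.600; Act5C 0 h 19.210; Act5C 4 h 19.590
ΔCt(0 h) = 31.440 − 19.210 = 12.230
ΔCt(4 h) = 35.600 − 19.590 = 16.010
ΔΔCt = 16.010 − 12.230 = 3.780
Fold change = 2^(−3.780) = 0.0728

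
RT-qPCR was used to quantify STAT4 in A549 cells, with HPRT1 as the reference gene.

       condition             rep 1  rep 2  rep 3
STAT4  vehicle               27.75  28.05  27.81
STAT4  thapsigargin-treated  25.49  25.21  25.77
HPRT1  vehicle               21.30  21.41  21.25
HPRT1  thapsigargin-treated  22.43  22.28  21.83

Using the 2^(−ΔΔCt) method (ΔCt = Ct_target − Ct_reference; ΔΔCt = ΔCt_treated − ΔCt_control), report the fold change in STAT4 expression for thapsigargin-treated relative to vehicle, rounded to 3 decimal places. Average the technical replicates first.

9.448

Mean Ct: STAT4 vehicle 27.870; STAT4 thapsigargin-treated 25.490; HPRT1 vehicle 21.320; HPRT1 thapsigargin-treated 22.180
ΔCt(vehicle) = 27.870 − 21.320 = 6.550
ΔCt(thapsigargin-treated) = 25.490 − 22.180 = 3.310
ΔΔCt = 3.310 − 6.550 = -3.240
Fold change = 2^(−(-3.240)) = 2^3.240 = 9.4479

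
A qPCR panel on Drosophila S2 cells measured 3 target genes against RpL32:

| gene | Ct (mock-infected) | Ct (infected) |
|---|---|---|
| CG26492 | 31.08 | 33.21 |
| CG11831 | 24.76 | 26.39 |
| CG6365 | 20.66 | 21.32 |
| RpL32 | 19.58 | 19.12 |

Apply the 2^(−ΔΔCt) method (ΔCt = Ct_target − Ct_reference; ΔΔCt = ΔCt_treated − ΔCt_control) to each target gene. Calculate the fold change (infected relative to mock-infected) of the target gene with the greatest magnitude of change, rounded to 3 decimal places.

0.166

CG26492: ΔΔCt = (33.21−19.12) − (31.08−19.58) = 14.09 − 11.50 = 2.59; fold change = 2^-2.59 = 0.166
CG11831: ΔΔCt = (26.39−19.12) − (24.76−19.58) = 7.27 − 5.18 = 2.09; fold change = 2^-2.09 = 0.235
CG6365: ΔΔCt = (21.32−19.12) − (20.66−19.58) = 2.20 − 1.08 = 1.12; fold change = 2^-1.12 = 0.460
CG26492 has the largest |ΔΔCt| = 2.59.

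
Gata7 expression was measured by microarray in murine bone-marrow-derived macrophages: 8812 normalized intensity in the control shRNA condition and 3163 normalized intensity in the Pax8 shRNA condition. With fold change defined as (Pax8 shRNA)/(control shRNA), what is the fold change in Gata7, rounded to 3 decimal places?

0.359

Fold change = 3163 / 8812 = 0.3589
Gata7 is downregulated.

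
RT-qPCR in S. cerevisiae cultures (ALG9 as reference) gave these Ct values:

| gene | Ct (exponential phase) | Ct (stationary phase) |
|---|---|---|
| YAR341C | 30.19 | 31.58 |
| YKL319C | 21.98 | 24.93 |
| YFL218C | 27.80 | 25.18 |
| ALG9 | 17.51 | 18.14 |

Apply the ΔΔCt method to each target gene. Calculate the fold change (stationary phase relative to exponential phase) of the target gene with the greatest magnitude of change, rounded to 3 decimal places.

YAR341C: ΔΔCt = (31.58−18.14) − (30.19−17.51) = 13.44 − 12.68 = 0.76; fold change = 2^-0.76 = 0.590
YKL319C: ΔΔCt = (24.93−18.14) − (21.98−17.51) = 6.79 − 4.47 = 2.32; fold change = 2^-2.32 = 0.200
YFL218C: ΔΔCt = (25.18−18.14) − (27.80−17.51) = 7.04 − 10.29 = -3.25; fold change = 2^3.25 = 9.514
YFL218C has the largest |ΔΔCt| = 3.25.

9.514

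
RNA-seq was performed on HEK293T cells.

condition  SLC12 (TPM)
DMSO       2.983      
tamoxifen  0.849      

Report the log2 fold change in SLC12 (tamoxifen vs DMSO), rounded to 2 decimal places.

-1.81

Fold change = 0.849 / 2.983 = 0.2846
log2(0.2846) = -1.813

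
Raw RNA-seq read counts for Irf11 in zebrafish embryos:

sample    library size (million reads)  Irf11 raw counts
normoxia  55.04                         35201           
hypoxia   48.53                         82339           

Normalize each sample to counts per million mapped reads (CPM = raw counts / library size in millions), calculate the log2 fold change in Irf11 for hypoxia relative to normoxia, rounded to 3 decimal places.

1.408

CPM(normoxia) = 35201 / 55.04 = 639.5531
CPM(hypoxia) = 82339 / 48.53 = 1696.6619
Fold change = 1696.6619 / 639.5531 = 2.65289
log2(2.65289) = 1.4076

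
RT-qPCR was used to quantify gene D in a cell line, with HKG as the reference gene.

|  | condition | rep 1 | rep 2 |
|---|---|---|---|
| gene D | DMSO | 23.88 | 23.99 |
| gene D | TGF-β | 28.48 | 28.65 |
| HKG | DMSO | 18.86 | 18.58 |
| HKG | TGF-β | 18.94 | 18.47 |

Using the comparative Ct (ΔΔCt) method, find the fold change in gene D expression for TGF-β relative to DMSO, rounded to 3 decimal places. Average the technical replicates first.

Mean Ct: gene D DMSO 23.935; gene D TGF-β 28.565; HKG DMSO 18.720; HKG TGF-β 18.705
ΔCt(DMSO) = 23.935 − 18.720 = 5.215
ΔCt(TGF-β) = 28.565 − 18.705 = 9.860
ΔΔCt = 9.860 − 5.215 = 4.645
Fold change = 2^(−4.645) = 0.0400

0.040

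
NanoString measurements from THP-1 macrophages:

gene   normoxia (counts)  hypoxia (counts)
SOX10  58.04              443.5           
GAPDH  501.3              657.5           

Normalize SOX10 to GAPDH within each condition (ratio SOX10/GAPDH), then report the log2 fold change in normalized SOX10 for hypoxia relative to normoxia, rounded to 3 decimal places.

SOX10/GAPDH (normoxia) = 58.04 / 501.3 = 0.11578
SOX10/GAPDH (hypoxia) = 443.5 / 657.5 = 0.67452
Fold change = 0.67452 / 0.11578 = 5.8260
log2(5.8260) = 2.5425

2.542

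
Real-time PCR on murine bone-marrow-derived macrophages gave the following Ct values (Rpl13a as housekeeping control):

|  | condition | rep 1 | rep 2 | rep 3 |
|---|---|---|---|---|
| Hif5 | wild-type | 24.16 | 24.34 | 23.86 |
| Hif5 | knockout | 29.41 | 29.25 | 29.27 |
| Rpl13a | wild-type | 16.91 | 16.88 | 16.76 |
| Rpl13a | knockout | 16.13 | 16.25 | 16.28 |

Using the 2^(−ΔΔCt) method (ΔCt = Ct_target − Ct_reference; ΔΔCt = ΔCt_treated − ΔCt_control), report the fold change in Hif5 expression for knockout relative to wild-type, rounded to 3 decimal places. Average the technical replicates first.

0.018

Mean Ct: Hif5 wild-type 24.120; Hif5 knockout 29.310; Rpl13a wild-type 16.850; Rpl13a knockout 16.220
ΔCt(wild-type) = 24.120 − 16.850 = 7.270
ΔCt(knockout) = 29.310 − 16.220 = 13.090
ΔΔCt = 13.090 − 7.270 = 5.820
Fold change = 2^(−5.820) = 0.0177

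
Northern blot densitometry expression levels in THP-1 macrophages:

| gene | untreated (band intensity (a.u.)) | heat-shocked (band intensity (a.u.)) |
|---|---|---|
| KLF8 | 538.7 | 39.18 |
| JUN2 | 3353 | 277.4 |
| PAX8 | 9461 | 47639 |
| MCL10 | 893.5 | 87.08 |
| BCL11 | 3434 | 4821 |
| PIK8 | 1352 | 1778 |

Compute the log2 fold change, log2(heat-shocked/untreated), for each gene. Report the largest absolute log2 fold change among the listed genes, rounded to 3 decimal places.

log2(39.18/538.7) = -3.781  (KLF8)
log2(277.4/3353) = -3.595  (JUN2)
log2(47639/9461) = 2.332  (PAX8)
log2(87.08/893.5) = -3.359  (MCL10)
log2(4821/3434) = 0.489  (BCL11)
log2(1778/1352) = 0.395  (PIK8)
The largest magnitude belongs to KLF8.

3.781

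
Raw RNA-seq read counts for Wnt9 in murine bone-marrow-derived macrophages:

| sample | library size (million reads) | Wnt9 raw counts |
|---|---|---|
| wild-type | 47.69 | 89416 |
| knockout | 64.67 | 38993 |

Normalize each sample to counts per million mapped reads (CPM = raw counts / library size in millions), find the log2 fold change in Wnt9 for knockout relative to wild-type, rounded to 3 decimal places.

-1.637

CPM(wild-type) = 89416 / 47.69 = 1874.9423
CPM(knockout) = 38993 / 64.67 = 602.9535
Fold change = 602.9535 / 1874.9423 = 0.32159
log2(0.32159) = -1.6367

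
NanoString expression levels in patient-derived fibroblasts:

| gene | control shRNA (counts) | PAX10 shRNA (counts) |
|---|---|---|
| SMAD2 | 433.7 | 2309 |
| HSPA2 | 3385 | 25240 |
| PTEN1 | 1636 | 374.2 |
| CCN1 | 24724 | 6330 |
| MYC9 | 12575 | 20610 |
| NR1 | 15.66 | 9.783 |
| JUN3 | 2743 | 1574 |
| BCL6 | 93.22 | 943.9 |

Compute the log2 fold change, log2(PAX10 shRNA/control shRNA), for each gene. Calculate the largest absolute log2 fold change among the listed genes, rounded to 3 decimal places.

log2(2309/433.7) = 2.412  (SMAD2)
log2(25240/3385) = 2.898  (HSPA2)
log2(374.2/1636) = -2.128  (PTEN1)
log2(6330/24724) = -1.966  (CCN1)
log2(20610/12575) = 0.713  (MYC9)
log2(9.783/15.66) = -0.679  (NR1)
log2(1574/2743) = -0.801  (JUN3)
log2(943.9/93.22) = 3.340  (BCL6)
The largest magnitude belongs to BCL6.

3.340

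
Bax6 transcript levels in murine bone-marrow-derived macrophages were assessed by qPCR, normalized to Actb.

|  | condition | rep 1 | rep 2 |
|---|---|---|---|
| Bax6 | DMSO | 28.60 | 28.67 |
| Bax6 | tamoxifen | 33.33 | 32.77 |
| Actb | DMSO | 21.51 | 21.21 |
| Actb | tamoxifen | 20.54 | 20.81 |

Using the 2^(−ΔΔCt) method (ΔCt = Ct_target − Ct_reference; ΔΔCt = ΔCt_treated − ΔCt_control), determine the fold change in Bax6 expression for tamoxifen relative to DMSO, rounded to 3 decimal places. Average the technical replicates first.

0.029

Mean Ct: Bax6 DMSO 28.635; Bax6 tamoxifen 33.050; Actb DMSO 21.360; Actb tamoxifen 20.675
ΔCt(DMSO) = 28.635 − 21.360 = 7.275
ΔCt(tamoxifen) = 33.050 − 20.675 = 12.375
ΔΔCt = 12.375 − 7.275 = 5.100
Fold change = 2^(−5.100) = 0.0292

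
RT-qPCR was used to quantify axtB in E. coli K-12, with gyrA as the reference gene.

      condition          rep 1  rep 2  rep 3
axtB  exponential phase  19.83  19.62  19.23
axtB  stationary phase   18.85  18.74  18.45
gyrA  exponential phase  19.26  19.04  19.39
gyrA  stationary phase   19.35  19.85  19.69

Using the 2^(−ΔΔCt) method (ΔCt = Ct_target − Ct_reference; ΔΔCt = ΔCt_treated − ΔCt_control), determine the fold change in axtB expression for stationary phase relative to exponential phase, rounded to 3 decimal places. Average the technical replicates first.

Mean Ct: axtB exponential phase 19.560; axtB stationary phase 18.680; gyrA exponential phase 19.230; gyrA stationary phase 19.630
ΔCt(exponential phase) = 19.560 − 19.230 = 0.330
ΔCt(stationary phase) = 18.680 − 19.630 = -0.950
ΔΔCt = -0.950 − 0.330 = -1.280
Fold change = 2^(−(-1.280)) = 2^1.280 = 2.4284

2.428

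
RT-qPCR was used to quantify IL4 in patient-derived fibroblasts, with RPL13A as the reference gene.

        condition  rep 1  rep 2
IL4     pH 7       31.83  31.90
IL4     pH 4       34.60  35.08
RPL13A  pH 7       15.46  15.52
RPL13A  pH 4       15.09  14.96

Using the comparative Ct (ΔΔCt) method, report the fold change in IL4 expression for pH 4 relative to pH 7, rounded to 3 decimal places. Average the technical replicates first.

0.092

Mean Ct: IL4 pH 7 31.865; IL4 pH 4 34.840; RPL13A pH 7 15.490; RPL13A pH 4 15.025
ΔCt(pH 7) = 31.865 − 15.490 = 16.375
ΔCt(pH 4) = 34.840 − 15.025 = 19.815
ΔΔCt = 19.815 − 16.375 = 3.440
Fold change = 2^(−3.440) = 0.0921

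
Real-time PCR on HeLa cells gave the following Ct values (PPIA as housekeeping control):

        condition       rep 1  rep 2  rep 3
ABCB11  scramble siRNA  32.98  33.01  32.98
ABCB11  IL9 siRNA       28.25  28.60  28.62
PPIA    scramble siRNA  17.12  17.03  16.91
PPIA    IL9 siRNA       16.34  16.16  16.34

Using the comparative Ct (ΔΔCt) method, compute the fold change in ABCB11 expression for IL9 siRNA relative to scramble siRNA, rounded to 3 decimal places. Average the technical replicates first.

Mean Ct: ABCB11 scramble siRNA 32.990; ABCB11 IL9 siRNA 28.490; PPIA scramble siRNA 17.020; PPIA IL9 siRNA 16.280
ΔCt(scramble siRNA) = 32.990 − 17.020 = 15.970
ΔCt(IL9 siRNA) = 28.490 − 16.280 = 12.210
ΔΔCt = 12.210 − 15.970 = -3.760
Fold change = 2^(−(-3.760)) = 2^3.760 = 13.5479

13.548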